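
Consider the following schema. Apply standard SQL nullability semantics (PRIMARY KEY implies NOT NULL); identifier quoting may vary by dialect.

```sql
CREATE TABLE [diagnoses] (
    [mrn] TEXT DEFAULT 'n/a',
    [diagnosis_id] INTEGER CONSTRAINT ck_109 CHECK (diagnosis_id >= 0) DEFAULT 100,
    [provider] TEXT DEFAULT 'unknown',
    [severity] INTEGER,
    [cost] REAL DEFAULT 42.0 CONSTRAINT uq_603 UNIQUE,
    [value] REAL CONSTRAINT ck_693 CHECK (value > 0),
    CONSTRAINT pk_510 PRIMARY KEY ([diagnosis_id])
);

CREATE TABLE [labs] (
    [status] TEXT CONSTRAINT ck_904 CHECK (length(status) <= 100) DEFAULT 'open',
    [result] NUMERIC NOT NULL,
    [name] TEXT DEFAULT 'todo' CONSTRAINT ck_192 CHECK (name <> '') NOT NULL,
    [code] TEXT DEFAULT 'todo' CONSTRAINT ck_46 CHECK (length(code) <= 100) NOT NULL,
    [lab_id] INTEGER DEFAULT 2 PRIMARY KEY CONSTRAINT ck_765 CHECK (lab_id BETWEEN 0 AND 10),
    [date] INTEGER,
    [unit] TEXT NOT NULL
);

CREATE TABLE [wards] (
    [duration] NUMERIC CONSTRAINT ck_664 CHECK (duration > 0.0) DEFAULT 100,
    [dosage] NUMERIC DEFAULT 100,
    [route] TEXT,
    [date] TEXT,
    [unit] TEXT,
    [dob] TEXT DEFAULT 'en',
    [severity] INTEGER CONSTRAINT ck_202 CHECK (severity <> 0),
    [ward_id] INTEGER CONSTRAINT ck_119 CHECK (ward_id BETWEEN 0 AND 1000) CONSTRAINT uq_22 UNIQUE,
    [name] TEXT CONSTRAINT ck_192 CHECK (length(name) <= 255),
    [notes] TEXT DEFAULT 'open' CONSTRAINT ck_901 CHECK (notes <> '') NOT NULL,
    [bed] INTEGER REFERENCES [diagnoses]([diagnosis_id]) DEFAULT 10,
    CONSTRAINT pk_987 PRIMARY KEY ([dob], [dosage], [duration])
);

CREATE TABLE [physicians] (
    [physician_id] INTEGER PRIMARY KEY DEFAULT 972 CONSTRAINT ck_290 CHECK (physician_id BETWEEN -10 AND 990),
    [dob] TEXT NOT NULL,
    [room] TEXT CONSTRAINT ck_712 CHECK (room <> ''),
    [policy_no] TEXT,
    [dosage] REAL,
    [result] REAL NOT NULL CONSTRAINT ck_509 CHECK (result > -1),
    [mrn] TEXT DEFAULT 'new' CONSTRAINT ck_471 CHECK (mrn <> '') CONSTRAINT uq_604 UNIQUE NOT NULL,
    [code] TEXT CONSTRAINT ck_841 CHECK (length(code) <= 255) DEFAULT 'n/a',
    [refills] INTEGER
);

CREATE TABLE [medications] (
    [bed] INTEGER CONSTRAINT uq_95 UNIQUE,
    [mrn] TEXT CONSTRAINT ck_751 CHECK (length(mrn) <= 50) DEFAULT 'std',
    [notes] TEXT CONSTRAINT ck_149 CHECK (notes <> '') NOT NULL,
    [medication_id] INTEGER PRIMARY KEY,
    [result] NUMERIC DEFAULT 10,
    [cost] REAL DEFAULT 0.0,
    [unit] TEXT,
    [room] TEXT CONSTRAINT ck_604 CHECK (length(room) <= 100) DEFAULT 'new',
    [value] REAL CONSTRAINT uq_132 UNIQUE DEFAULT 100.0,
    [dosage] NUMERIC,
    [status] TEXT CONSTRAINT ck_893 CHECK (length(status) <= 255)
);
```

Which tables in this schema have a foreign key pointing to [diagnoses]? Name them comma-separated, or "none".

- wards.bed references diagnoses(diagnosis_id).

wards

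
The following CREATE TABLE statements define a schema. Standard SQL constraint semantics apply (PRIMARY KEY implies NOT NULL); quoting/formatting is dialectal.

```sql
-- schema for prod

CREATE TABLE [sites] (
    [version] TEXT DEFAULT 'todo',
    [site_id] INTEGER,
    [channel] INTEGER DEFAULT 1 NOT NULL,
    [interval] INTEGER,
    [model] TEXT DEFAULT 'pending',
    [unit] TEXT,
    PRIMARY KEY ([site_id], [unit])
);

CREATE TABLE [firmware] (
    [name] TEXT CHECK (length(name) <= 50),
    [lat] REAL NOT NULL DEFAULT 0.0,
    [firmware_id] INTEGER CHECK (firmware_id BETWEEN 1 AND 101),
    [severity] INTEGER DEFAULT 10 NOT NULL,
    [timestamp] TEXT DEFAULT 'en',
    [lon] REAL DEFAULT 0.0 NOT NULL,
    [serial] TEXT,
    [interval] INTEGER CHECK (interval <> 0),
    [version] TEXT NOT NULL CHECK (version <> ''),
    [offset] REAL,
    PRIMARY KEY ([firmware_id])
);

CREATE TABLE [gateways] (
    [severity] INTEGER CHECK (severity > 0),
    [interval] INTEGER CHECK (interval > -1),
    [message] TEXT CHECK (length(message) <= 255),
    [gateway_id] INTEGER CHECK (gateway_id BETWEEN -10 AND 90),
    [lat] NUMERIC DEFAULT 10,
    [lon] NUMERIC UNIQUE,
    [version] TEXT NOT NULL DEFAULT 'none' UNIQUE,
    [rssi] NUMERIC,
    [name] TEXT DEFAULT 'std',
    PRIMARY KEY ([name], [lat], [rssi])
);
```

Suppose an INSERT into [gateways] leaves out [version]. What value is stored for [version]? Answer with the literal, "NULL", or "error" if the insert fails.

'none'

version has an explicit DEFAULT 'none'.
When the column is omitted from an INSERT, that default is used.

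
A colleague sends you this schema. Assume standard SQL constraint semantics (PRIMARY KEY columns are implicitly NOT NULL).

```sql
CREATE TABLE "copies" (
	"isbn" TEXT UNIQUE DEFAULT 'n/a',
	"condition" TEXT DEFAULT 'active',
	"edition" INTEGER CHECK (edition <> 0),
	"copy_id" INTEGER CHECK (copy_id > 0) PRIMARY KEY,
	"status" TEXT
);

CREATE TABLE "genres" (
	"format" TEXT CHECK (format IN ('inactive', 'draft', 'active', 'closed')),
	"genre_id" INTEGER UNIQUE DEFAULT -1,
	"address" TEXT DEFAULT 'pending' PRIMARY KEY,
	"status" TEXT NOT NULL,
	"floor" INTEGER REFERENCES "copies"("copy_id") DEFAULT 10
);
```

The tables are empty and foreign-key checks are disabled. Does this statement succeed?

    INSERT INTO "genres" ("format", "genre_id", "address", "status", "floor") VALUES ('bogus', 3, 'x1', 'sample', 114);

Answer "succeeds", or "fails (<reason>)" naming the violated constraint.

The value 'bogus' for format violates CHECK (format IN ('inactive', 'draft', 'active', 'closed')).

fails (CHECK on format)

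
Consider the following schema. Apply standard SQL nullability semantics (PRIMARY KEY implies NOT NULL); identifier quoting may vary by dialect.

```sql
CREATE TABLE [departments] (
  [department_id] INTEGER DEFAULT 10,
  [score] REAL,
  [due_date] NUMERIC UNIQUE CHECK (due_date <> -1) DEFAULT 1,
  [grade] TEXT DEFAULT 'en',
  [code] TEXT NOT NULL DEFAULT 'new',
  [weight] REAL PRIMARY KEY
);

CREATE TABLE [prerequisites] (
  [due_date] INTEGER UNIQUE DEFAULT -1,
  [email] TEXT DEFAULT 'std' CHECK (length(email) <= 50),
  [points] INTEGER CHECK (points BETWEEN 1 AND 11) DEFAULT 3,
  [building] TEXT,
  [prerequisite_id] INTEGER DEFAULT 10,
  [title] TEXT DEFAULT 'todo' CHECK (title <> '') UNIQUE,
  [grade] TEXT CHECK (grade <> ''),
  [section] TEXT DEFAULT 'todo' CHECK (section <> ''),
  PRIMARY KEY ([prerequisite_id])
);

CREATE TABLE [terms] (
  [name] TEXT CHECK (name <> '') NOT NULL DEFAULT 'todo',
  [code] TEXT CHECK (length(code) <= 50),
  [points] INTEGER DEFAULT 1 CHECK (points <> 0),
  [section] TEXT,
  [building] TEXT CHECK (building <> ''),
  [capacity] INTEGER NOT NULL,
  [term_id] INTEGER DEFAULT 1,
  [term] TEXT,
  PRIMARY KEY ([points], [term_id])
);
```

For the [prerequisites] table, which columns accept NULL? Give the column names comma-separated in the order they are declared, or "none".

- due_date: UNIQUE does not imply NOT NULL → nullable.
- email: CHECK does not forbid NULL (a CHECK constraint passes when its expression is NULL) → nullable.
- points: CHECK does not forbid NULL (a CHECK constraint passes when its expression is NULL) → nullable.
- building: no NOT NULL constraint applies → nullable.
- prerequisite_id: part of the PRIMARY KEY, which implies NOT NULL → not nullable.
- title: CHECK does not forbid NULL (a CHECK constraint passes when its expression is NULL) → nullable.
- grade: CHECK does not forbid NULL (a CHECK constraint passes when its expression is NULL) → nullable.
- section: CHECK does not forbid NULL (a CHECK constraint passes when its expression is NULL) → nullable.

due_date, email, points, building, title, grade, section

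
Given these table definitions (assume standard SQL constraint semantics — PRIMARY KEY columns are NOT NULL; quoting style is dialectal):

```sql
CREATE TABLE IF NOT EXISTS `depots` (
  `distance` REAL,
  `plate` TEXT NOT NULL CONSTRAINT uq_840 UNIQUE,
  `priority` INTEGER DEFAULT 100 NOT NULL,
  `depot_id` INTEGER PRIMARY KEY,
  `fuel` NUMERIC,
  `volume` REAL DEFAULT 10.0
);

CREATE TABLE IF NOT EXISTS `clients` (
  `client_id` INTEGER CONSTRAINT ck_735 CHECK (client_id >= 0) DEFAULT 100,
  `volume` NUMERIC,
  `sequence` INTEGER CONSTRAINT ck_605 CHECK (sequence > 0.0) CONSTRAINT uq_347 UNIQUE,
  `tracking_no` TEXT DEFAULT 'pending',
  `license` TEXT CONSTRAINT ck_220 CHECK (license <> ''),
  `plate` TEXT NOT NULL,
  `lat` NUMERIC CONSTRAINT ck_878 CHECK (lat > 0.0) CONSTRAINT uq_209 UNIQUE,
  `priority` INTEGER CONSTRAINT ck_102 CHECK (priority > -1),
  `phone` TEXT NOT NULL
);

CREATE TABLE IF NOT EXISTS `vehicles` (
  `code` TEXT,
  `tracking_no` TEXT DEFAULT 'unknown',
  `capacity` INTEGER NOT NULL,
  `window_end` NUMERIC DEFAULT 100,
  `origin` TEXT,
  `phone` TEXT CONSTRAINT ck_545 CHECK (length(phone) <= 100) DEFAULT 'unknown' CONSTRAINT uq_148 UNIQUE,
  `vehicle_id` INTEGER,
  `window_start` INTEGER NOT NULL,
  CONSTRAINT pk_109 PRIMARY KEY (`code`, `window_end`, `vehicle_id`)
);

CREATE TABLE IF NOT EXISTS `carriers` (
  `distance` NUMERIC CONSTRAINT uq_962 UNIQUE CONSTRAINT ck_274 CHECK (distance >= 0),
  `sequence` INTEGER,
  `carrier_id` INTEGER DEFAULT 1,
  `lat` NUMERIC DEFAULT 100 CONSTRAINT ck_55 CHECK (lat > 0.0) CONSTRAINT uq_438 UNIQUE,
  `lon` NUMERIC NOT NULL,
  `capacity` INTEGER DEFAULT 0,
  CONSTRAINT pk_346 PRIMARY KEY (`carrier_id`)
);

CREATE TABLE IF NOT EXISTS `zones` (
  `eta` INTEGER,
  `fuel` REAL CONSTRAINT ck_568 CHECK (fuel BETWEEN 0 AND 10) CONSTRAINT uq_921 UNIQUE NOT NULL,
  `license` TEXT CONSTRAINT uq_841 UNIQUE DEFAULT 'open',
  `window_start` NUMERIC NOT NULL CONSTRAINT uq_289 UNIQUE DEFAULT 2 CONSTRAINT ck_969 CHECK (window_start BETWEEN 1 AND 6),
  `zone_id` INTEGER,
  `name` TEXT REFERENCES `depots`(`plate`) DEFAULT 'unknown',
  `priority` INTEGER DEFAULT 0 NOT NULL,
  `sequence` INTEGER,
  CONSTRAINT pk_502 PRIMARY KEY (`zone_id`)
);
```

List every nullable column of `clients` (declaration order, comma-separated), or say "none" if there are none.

- client_id: CHECK does not forbid NULL (a CHECK constraint passes when its expression is NULL) → nullable.
- volume: no NOT NULL constraint applies → nullable.
- sequence: CHECK does not forbid NULL (a CHECK constraint passes when its expression is NULL) → nullable.
- tracking_no: DEFAULT only fills an omitted column; an explicit NULL is still allowed → nullable.
- license: CHECK does not forbid NULL (a CHECK constraint passes when its expression is NULL) → nullable.
- plate: declared NOT NULL → not nullable.
- lat: CHECK does not forbid NULL (a CHECK constraint passes when its expression is NULL) → nullable.
- priority: CHECK does not forbid NULL (a CHECK constraint passes when its expression is NULL) → nullable.
- phone: declared NOT NULL → not nullable.

client_id, volume, sequence, tracking_no, license, lat, priority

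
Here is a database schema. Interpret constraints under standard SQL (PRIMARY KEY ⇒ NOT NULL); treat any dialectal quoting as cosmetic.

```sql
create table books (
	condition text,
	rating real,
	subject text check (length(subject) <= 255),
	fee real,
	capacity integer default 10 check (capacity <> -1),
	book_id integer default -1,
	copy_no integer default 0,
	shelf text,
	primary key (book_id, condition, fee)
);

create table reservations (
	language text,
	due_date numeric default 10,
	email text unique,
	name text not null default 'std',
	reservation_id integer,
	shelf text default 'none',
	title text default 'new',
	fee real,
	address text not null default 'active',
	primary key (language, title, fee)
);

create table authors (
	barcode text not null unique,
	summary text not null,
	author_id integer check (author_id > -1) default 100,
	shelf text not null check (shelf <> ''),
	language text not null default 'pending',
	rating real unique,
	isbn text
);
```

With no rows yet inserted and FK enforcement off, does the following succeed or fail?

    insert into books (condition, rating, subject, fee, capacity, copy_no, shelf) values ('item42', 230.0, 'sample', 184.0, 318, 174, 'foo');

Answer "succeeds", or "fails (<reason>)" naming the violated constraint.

succeeds

NOT NULL columns: book_id defaults to -1; condition is supplied; fee is supplied.
CHECK constraints: 'sample' satisfies (length(subject) <= 255); 318 satisfies (capacity <> -1).
No constraint is violated.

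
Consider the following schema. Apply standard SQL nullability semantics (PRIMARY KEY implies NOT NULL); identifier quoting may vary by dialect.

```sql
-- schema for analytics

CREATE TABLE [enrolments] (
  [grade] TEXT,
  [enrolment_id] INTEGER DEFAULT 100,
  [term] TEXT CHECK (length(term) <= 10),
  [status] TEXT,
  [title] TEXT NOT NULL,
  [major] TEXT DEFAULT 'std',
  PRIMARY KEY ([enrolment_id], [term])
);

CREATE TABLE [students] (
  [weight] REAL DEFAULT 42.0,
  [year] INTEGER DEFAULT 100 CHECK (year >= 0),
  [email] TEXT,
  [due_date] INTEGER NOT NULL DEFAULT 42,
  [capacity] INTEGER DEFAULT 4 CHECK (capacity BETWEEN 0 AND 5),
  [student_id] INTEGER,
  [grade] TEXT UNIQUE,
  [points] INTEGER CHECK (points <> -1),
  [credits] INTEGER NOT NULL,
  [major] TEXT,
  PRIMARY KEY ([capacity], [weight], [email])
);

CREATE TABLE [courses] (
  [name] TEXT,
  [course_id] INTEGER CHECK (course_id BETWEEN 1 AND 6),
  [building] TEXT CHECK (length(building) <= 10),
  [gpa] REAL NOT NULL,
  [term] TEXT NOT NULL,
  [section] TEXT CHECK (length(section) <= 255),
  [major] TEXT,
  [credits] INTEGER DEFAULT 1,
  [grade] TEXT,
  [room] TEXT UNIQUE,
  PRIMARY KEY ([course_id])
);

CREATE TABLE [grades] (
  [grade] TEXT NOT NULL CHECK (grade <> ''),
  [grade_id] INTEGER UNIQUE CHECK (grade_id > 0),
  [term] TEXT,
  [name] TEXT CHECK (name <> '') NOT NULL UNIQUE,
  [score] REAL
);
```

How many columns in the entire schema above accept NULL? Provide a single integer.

18

enrolments: 3 nullable (grade, status, major — PK (enrolment_id, term) and explicit NOT NULL columns excluded).
students: 5 nullable (year, student_id, grade, points, major — PK (capacity, weight, email) and explicit NOT NULL columns excluded).
courses: 7 nullable (name, building, section, major, credits, grade, room — PK (course_id) and explicit NOT NULL columns excluded).
grades: 3 nullable (grade_id, term, score — PK none and explicit NOT NULL columns excluded).
Total: 3 + 5 + 7 + 3 = 18.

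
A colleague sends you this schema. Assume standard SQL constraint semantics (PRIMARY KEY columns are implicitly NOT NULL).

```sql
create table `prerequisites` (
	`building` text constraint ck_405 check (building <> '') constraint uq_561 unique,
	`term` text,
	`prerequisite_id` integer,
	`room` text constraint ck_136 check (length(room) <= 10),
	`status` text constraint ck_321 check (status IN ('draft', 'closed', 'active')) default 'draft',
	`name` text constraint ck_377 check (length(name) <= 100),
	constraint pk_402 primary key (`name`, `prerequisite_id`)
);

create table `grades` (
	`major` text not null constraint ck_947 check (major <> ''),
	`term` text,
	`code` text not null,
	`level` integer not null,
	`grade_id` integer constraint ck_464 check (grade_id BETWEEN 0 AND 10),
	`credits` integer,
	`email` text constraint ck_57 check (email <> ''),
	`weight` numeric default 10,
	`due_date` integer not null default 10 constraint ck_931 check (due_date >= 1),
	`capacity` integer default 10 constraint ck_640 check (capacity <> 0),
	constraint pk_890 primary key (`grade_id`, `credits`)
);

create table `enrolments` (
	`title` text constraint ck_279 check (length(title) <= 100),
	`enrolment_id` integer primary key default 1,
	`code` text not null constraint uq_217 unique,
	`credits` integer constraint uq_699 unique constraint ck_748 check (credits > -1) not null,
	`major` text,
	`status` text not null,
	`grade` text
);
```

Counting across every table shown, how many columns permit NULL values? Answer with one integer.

prerequisites: 4 nullable (building, term, room, status — PK (name, prerequisite_id) and explicit NOT NULL columns excluded).
grades: 4 nullable (term, email, weight, capacity — PK (grade_id, credits) and explicit NOT NULL columns excluded).
enrolments: 3 nullable (title, major, grade — PK (enrolment_id) and explicit NOT NULL columns excluded).
Total: 4 + 4 + 3 = 11.

11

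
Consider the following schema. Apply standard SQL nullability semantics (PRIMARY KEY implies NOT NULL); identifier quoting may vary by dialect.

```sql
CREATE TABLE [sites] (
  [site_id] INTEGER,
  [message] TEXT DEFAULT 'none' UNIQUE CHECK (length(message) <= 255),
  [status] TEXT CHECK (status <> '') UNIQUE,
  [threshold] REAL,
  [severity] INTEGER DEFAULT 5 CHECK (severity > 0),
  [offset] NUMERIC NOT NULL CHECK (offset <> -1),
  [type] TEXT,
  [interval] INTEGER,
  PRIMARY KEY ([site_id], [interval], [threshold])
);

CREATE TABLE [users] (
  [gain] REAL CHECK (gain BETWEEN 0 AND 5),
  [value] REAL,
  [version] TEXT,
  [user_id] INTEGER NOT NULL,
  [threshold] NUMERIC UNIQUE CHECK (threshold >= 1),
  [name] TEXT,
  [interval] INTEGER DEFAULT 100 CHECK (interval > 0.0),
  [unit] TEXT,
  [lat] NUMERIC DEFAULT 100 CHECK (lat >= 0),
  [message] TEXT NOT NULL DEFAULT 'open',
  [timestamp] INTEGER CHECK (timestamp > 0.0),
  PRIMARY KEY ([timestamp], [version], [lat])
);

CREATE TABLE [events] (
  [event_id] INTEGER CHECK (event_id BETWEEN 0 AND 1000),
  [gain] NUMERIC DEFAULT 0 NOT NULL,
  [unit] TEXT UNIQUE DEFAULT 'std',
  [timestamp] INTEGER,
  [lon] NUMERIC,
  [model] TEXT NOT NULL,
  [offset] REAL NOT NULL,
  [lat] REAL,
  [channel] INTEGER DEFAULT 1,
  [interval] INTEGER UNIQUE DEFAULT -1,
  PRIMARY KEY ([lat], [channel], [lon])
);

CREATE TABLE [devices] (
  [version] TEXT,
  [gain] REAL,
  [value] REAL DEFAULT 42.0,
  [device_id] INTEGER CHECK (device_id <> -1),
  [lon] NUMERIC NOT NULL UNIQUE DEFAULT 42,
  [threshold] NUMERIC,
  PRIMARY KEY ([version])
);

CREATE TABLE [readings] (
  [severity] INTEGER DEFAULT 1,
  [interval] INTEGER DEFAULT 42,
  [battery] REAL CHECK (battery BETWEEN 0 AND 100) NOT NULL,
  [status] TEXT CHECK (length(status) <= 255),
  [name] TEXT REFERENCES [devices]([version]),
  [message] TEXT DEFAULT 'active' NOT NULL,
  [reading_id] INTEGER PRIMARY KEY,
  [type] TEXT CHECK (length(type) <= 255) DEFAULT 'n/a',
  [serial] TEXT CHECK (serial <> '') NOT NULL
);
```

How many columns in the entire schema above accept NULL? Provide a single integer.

sites: 4 nullable (message, status, severity, type — PK (site_id, interval, threshold) and explicit NOT NULL columns excluded).
users: 6 nullable (gain, value, threshold, name, interval, unit — PK (timestamp, version, lat) and explicit NOT NULL columns excluded).
events: 4 nullable (event_id, unit, timestamp, interval — PK (lat, channel, lon) and explicit NOT NULL columns excluded).
devices: 4 nullable (gain, value, device_id, threshold — PK (version) and explicit NOT NULL columns excluded).
readings: 5 nullable (severity, interval, status, name, type — PK (reading_id) and explicit NOT NULL columns excluded).
Total: 4 + 6 + 4 + 4 + 5 = 23.

23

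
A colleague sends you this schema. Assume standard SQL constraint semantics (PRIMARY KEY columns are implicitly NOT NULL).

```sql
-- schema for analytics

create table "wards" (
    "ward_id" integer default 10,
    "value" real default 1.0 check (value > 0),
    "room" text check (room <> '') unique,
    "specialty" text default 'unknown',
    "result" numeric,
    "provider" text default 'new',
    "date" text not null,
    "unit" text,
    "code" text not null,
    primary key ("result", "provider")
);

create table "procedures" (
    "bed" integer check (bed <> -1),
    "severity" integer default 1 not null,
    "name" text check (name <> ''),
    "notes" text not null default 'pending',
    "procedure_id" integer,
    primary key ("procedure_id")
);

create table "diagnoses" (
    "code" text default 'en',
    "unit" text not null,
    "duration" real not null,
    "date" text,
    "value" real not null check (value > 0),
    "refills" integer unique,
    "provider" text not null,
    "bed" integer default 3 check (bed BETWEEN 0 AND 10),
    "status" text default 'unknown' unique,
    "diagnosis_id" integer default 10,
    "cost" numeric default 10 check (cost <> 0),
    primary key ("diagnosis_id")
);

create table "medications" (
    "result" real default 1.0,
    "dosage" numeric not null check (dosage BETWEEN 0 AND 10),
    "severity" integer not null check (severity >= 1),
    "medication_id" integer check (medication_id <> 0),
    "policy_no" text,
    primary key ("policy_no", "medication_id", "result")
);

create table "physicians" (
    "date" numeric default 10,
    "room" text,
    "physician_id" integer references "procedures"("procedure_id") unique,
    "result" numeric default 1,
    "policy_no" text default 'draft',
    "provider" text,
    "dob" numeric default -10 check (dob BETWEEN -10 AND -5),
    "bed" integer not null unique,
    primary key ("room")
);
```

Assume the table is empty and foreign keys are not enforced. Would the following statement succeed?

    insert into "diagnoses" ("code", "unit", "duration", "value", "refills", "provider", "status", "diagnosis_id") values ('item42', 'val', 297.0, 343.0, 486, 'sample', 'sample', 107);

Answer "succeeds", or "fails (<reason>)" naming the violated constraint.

NOT NULL columns: diagnosis_id is supplied; duration is supplied; provider is supplied; unit is supplied; value is supplied.
CHECK constraints: 343.0 satisfies (value > 0).
No constraint is violated.

succeeds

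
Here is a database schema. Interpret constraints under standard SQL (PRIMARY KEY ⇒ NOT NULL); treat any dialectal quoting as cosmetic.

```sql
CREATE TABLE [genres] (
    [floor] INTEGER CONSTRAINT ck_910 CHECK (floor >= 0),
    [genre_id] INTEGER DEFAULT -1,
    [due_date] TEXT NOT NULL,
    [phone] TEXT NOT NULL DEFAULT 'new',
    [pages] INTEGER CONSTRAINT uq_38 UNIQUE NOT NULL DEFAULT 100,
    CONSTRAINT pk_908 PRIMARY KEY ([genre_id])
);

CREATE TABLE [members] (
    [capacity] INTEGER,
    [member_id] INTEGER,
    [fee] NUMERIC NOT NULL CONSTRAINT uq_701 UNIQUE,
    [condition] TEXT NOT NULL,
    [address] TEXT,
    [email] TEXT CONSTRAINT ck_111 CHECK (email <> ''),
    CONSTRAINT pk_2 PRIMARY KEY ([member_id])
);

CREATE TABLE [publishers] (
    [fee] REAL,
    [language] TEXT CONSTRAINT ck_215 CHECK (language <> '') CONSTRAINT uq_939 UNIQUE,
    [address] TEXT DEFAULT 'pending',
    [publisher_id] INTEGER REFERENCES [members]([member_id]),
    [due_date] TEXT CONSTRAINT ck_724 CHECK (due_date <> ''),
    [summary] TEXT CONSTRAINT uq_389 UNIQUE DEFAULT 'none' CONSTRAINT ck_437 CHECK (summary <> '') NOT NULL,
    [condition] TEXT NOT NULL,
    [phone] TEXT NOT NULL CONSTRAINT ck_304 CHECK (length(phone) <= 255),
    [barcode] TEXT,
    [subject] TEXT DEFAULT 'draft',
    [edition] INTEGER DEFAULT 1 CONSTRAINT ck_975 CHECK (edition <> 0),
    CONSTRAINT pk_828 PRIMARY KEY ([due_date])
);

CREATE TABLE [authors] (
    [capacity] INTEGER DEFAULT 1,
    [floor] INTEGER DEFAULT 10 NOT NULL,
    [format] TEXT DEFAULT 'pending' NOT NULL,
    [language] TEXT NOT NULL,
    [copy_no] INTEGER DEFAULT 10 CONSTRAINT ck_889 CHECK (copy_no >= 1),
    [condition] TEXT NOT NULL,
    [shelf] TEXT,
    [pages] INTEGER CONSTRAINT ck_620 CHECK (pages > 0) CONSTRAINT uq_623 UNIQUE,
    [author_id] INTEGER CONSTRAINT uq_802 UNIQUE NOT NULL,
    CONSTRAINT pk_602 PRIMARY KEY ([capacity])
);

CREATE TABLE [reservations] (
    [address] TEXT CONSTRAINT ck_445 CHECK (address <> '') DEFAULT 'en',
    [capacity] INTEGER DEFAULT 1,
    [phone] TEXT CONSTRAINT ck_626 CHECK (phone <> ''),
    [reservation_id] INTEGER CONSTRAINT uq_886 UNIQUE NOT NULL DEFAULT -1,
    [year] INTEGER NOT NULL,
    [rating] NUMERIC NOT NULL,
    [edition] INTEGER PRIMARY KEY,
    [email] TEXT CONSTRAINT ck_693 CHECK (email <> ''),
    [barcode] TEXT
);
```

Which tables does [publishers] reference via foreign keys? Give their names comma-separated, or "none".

members

- publisher_id REFERENCES members(member_id).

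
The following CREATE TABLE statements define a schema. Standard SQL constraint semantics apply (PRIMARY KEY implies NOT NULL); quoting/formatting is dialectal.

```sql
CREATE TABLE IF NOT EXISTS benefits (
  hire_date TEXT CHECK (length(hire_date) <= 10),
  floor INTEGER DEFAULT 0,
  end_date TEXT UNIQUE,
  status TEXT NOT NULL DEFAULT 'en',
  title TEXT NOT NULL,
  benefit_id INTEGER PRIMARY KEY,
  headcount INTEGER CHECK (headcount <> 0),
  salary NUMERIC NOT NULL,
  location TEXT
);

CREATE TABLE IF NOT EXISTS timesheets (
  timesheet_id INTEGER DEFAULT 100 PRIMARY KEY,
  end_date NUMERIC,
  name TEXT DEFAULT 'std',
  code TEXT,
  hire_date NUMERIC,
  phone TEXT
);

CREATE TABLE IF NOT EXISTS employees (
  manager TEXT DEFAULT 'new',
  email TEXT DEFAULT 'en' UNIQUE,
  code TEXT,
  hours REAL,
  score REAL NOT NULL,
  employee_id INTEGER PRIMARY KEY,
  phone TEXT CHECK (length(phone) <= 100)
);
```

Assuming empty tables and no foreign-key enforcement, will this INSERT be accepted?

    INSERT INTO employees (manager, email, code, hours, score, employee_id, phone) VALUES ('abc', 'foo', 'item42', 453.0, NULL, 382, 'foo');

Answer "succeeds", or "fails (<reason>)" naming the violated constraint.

fails (NOT NULL on score)

score is explicitly set to NULL, but score is declared NOT NULL.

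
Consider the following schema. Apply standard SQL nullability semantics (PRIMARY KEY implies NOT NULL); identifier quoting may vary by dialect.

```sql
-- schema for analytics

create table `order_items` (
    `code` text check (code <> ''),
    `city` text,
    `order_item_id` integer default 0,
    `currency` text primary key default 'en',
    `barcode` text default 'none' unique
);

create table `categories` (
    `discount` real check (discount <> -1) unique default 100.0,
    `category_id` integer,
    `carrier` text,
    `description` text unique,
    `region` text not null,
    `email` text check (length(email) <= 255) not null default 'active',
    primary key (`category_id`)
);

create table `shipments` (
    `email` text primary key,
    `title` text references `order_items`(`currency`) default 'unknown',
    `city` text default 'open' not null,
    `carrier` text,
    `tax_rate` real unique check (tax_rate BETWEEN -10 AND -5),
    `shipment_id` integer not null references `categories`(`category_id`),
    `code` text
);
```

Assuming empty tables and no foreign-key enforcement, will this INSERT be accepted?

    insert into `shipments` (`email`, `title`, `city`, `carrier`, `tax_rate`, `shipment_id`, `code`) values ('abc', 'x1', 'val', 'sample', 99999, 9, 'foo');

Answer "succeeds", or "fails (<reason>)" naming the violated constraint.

The value 99999 for tax_rate violates CHECK (tax_rate BETWEEN -10 AND -5).

fails (CHECK on tax_rate)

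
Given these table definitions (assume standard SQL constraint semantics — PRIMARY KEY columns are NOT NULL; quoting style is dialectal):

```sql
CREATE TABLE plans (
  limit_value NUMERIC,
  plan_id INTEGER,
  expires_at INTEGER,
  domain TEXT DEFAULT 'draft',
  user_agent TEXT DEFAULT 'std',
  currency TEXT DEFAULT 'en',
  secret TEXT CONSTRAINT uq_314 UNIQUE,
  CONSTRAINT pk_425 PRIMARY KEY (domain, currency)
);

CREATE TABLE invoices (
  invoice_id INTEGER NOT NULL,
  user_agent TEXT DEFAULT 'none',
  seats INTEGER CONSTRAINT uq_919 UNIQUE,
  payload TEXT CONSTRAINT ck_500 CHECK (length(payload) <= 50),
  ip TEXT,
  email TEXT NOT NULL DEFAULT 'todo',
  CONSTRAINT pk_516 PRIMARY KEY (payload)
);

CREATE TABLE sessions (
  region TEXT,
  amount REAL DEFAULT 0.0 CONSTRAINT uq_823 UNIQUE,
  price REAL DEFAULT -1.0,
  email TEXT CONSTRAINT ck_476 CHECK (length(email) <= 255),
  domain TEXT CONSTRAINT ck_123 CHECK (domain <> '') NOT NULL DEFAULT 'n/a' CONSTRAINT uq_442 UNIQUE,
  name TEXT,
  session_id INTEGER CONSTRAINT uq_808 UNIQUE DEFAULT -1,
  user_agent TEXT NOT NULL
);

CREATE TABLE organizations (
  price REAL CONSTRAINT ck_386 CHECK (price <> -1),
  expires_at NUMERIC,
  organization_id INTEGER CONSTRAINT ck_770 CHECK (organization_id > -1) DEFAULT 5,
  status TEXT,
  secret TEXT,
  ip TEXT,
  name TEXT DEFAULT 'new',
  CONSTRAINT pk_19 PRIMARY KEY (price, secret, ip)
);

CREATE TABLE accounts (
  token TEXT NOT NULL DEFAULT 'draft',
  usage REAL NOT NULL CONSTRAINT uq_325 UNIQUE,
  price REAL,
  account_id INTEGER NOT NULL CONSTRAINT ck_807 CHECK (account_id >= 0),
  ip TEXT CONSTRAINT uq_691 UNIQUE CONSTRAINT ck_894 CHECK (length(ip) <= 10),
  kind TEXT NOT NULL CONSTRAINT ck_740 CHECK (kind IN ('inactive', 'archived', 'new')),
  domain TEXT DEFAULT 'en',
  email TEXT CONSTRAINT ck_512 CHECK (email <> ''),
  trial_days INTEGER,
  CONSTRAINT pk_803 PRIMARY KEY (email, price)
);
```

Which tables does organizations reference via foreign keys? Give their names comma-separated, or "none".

none

No column in organizations has a REFERENCES clause.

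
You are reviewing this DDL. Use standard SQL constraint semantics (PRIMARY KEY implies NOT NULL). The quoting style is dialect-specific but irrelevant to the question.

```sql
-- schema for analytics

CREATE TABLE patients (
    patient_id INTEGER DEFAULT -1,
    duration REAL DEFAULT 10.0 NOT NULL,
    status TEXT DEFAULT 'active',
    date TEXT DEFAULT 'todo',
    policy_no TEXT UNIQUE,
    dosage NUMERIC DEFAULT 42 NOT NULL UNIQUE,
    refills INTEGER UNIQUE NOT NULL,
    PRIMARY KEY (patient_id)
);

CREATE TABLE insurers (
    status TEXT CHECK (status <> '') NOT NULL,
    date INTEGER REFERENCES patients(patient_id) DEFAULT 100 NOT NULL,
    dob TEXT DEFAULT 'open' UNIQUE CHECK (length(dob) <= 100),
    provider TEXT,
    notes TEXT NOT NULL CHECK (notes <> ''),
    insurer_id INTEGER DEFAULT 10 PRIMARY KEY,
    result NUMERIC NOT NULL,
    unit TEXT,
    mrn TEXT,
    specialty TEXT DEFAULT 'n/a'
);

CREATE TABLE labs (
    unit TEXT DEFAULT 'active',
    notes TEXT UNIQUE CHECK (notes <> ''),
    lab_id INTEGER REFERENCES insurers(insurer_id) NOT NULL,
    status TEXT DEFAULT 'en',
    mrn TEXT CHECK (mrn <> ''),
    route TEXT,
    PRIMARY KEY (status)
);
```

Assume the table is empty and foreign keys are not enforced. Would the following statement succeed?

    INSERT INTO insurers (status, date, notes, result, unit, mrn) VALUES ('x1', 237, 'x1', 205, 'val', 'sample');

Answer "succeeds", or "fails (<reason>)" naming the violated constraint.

NOT NULL columns: date is supplied; insurer_id defaults to 10; notes is supplied; result is supplied; status is supplied.
CHECK constraints: 'x1' satisfies (status <> ''); 'x1' satisfies (notes <> '').
No constraint is violated.

succeeds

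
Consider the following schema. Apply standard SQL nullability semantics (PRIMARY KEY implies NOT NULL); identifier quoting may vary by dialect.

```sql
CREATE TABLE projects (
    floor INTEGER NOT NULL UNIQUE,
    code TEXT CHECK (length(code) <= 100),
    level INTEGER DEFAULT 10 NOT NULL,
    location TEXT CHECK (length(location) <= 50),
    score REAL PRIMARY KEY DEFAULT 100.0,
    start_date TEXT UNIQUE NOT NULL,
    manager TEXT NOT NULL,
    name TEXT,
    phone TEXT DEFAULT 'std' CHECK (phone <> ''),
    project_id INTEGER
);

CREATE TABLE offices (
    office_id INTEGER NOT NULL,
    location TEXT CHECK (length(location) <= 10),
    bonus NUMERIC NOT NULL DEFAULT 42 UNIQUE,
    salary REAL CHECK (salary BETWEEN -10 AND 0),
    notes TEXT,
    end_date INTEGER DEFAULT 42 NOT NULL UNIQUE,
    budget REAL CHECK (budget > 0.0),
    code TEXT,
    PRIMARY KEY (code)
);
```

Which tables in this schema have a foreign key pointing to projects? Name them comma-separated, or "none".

none

No REFERENCES clause anywhere in the schema names projects.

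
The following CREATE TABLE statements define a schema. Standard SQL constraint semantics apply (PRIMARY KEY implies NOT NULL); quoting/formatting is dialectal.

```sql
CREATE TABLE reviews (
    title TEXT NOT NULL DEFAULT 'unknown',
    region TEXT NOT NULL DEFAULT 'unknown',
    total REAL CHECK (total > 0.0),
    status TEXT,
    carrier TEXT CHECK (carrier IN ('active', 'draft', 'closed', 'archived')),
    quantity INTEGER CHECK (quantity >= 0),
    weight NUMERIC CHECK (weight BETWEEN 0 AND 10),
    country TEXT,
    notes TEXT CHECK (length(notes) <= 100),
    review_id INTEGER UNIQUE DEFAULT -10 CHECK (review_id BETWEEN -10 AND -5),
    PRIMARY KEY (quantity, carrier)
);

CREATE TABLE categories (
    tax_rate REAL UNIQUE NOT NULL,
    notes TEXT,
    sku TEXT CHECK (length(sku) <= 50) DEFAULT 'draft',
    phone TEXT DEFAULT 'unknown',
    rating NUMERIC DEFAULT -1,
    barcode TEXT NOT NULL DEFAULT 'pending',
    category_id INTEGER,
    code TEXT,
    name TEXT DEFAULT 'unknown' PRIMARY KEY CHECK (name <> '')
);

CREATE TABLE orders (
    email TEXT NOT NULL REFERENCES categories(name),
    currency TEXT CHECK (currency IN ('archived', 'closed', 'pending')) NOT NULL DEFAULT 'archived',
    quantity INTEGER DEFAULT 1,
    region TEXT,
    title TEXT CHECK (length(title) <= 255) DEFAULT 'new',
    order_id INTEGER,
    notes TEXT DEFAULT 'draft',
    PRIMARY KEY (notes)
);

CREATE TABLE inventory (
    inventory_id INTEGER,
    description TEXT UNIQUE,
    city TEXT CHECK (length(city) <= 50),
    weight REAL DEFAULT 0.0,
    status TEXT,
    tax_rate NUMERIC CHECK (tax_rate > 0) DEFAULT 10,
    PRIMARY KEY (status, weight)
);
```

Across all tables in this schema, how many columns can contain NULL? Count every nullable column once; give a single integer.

20

reviews: 6 nullable (total, status, weight, country, notes, review_id — PK (quantity, carrier) and explicit NOT NULL columns excluded).
categories: 6 nullable (notes, sku, phone, rating, category_id, code — PK (name) and explicit NOT NULL columns excluded).
orders: 4 nullable (quantity, region, title, order_id — PK (notes) and explicit NOT NULL columns excluded).
inventory: 4 nullable (inventory_id, description, city, tax_rate — PK (status, weight) and explicit NOT NULL columns excluded).
Total: 6 + 6 + 4 + 4 = 20.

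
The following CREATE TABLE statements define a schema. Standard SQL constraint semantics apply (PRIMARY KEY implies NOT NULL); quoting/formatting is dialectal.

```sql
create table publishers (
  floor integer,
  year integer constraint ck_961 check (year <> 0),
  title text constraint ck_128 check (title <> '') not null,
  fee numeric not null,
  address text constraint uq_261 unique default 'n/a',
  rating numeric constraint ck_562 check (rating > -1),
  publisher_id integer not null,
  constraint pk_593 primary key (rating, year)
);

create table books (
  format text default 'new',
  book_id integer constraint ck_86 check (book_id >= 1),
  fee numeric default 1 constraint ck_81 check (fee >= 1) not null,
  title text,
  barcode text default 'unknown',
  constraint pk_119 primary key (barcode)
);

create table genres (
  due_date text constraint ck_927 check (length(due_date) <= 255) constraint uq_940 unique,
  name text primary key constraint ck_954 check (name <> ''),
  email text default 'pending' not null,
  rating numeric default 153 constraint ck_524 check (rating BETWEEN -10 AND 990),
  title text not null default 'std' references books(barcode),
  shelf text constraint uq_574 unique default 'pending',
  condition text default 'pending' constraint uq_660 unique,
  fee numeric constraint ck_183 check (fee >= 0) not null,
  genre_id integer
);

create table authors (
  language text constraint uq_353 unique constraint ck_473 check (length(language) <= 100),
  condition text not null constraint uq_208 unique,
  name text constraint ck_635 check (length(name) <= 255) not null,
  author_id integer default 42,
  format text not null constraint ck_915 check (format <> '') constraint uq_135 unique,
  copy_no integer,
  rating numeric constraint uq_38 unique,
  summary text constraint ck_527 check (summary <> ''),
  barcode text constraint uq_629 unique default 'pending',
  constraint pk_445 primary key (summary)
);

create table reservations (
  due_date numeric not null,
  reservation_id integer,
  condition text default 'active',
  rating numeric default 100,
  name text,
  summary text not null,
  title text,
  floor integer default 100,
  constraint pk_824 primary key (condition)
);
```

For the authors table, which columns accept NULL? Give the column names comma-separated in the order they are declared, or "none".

language, author_id, copy_no, rating, barcode

- language: CHECK does not forbid NULL (a CHECK constraint passes when its expression is NULL) → nullable.
- condition: declared NOT NULL → not nullable.
- name: declared NOT NULL → not nullable.
- author_id: DEFAULT only fills an omitted column; an explicit NULL is still allowed → nullable.
- format: declared NOT NULL → not nullable.
- copy_no: no NOT NULL constraint applies → nullable.
- rating: UNIQUE does not imply NOT NULL → nullable.
- summary: part of the PRIMARY KEY, which implies NOT NULL → not nullable.
- barcode: UNIQUE does not imply NOT NULL → nullable.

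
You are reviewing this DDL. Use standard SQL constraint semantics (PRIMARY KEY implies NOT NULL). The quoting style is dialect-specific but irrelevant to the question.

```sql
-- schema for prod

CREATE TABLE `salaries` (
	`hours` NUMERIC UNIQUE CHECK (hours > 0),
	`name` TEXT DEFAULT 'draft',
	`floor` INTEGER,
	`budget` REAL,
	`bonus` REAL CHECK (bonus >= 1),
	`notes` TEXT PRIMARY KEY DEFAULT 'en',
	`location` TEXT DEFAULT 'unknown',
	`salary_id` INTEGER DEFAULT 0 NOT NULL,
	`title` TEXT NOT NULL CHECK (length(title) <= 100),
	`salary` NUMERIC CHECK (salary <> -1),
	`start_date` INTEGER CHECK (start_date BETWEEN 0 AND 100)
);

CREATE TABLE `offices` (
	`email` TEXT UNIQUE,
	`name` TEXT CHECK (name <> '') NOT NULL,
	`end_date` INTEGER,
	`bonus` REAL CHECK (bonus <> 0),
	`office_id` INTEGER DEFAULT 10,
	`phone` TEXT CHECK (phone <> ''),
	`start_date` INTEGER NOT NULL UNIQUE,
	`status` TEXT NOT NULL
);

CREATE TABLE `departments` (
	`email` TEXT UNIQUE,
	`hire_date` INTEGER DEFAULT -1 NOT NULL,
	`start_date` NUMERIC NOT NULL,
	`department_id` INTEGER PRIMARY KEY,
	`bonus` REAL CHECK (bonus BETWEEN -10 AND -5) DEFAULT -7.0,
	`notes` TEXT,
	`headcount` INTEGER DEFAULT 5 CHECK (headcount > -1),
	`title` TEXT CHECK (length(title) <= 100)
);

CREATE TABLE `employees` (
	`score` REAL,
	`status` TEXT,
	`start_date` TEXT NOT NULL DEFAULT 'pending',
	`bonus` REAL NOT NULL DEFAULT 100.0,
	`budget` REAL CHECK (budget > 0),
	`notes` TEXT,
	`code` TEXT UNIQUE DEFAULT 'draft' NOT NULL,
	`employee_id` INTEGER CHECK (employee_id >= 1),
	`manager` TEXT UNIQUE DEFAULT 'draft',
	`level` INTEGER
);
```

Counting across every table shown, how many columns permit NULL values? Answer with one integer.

salaries: 8 nullable (hours, name, floor, budget, bonus, location, salary, start_date — PK (notes) and explicit NOT NULL columns excluded).
offices: 5 nullable (email, end_date, bonus, office_id, phone — PK none and explicit NOT NULL columns excluded).
departments: 5 nullable (email, bonus, notes, headcount, title — PK (department_id) and explicit NOT NULL columns excluded).
employees: 7 nullable (score, status, budget, notes, employee_id, manager, level — PK none and explicit NOT NULL columns excluded).
Total: 8 + 5 + 5 + 7 = 25.

25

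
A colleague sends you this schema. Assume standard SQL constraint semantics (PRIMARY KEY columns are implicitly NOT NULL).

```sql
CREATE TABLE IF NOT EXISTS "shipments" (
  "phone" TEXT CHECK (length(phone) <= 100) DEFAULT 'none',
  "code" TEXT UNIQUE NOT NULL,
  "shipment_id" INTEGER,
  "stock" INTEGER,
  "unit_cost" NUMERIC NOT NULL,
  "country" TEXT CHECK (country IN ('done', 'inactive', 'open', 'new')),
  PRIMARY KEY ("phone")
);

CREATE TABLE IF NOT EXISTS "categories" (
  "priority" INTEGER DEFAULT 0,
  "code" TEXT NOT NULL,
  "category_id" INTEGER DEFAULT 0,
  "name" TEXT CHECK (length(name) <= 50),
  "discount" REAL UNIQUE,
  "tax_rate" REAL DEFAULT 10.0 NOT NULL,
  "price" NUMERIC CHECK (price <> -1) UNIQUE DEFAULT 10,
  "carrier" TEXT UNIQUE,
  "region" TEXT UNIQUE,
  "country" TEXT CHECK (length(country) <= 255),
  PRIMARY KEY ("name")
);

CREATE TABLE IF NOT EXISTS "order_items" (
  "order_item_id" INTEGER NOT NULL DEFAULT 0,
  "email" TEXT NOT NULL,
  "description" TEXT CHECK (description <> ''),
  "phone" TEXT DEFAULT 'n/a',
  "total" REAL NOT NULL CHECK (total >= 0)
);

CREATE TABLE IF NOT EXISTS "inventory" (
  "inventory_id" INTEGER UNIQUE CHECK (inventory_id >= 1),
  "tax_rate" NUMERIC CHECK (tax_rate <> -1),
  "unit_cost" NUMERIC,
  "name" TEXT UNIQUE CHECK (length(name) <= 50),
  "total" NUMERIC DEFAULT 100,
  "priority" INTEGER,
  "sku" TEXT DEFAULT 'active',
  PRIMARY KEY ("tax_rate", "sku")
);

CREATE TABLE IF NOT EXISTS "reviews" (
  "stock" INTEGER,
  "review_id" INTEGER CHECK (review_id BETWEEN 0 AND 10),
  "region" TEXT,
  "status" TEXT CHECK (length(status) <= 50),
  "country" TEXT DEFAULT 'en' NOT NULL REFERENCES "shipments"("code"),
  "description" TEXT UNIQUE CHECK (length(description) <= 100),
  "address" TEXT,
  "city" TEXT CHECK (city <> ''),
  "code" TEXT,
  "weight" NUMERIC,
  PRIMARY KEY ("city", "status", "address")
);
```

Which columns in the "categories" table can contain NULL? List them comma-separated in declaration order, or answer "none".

- priority: DEFAULT only fills an omitted column; an explicit NULL is still allowed → nullable.
- code: declared NOT NULL → not nullable.
- category_id: DEFAULT only fills an omitted column; an explicit NULL is still allowed → nullable.
- name: part of the PRIMARY KEY, which implies NOT NULL → not nullable.
- discount: UNIQUE does not imply NOT NULL → nullable.
- tax_rate: declared NOT NULL → not nullable.
- price: CHECK does not forbid NULL (a CHECK constraint passes when its expression is NULL) → nullable.
- carrier: UNIQUE does not imply NOT NULL → nullable.
- region: UNIQUE does not imply NOT NULL → nullable.
- country: CHECK does not forbid NULL (a CHECK constraint passes when its expression is NULL) → nullable.

priority, category_id, discount, price, carrier, region, country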